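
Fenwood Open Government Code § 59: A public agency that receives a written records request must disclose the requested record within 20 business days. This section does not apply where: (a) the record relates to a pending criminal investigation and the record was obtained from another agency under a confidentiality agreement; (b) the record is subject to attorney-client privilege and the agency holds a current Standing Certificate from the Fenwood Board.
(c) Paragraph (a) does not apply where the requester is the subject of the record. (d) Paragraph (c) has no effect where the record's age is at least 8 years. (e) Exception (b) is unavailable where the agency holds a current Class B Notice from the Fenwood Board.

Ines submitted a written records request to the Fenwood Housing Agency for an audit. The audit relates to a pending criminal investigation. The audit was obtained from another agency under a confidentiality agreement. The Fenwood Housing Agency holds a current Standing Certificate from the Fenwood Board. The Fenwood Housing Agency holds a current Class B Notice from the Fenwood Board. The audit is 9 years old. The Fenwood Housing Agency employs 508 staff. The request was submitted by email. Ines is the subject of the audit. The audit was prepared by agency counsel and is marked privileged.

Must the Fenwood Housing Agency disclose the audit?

Exception (a)'s conditions are all satisfied: the audit relates to a pending investigation; the audit was obtained under a confidentiality agreement. As to paragraphs (c)–(d): (c) is engaged (Ines is the subject of the audit), but yields to (d): (d) operates against (c): the record's age is 9 years, meeting the 8 years threshold. Exception (a) stands.
Exception (b) is satisfied on its face — the audit is privileged; a current Standing Certificate is held. Turning to paragraph (e): (e) operates against (b): a current Class B Notice is held. Exception (b) does not apply.

No — exception (a) applies; the Fenwood Housing Agency is not required to disclose the audit.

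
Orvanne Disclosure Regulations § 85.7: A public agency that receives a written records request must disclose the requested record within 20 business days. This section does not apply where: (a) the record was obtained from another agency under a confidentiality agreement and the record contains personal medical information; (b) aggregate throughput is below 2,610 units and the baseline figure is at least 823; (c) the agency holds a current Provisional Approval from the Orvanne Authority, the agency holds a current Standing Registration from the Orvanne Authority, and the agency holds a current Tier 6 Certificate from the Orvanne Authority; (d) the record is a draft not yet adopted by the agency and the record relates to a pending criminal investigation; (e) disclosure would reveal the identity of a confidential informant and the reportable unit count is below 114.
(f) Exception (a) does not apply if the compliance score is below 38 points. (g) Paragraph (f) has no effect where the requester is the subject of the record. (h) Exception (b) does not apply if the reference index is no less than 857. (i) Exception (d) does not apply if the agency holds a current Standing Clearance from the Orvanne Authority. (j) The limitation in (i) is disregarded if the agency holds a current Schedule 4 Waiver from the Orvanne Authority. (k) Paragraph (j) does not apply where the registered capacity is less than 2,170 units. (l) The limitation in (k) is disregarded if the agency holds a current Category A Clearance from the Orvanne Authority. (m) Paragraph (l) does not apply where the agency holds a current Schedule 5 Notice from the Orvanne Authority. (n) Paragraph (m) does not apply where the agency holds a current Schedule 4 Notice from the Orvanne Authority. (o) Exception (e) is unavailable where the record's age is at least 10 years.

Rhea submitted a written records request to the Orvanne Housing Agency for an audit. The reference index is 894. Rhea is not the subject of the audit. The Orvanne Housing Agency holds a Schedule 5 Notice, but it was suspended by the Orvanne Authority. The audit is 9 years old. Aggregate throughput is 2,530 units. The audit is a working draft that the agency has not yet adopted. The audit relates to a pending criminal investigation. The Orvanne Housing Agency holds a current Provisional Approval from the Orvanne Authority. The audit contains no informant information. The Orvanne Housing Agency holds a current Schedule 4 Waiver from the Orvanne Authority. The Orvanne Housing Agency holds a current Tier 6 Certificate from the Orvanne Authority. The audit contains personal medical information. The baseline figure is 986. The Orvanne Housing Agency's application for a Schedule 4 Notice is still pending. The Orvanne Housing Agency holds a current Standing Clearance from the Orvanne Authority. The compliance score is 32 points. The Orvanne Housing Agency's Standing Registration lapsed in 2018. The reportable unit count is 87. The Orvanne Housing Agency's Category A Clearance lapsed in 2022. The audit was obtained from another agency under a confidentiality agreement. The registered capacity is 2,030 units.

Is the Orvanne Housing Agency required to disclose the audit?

Yes — the Orvanne Housing Agency must disclose the audit.

Exception (a) is satisfied on its face — the audit was obtained under a confidentiality agreement; the audit contains personal medical information. But: (f) applies — the compliance score is 32 points, below the 38 points limit. (g) does not operate here (Rhea is not the subject of the audit), so (f) stands. (a) is therefore removed.
Exception (b) is satisfied on its face — aggregate throughput is 2,530 units, below the 2,610 units limit; the baseline figure is 986, meeting the 823 threshold. Turning to paragraph (h): (h) operates against (b): the reference index is 894, meeting the 857 threshold. (b) is therefore removed.
Exception (c) does not apply: there is no Standing Registration in force.
All of (d)'s requirements are met (the audit is an unadopted draft; the audit relates to a pending investigation). However, paragraphs (i)–(n) must be considered: (i) operates against (d): a current Standing Clearance is held. (j) operates (a current Schedule 4 Waiver is held), but yields to (k): (k) is triggered — the registered capacity is 2,030 units, less than the 2,170 units limit. (l) is not triggered (there is no Category A Clearance in force), so (k) stands. (d) is therefore removed.
Exception (e) does not apply: the audit contains no informant information.
None of the exceptions is available; § 85.7 applies in full.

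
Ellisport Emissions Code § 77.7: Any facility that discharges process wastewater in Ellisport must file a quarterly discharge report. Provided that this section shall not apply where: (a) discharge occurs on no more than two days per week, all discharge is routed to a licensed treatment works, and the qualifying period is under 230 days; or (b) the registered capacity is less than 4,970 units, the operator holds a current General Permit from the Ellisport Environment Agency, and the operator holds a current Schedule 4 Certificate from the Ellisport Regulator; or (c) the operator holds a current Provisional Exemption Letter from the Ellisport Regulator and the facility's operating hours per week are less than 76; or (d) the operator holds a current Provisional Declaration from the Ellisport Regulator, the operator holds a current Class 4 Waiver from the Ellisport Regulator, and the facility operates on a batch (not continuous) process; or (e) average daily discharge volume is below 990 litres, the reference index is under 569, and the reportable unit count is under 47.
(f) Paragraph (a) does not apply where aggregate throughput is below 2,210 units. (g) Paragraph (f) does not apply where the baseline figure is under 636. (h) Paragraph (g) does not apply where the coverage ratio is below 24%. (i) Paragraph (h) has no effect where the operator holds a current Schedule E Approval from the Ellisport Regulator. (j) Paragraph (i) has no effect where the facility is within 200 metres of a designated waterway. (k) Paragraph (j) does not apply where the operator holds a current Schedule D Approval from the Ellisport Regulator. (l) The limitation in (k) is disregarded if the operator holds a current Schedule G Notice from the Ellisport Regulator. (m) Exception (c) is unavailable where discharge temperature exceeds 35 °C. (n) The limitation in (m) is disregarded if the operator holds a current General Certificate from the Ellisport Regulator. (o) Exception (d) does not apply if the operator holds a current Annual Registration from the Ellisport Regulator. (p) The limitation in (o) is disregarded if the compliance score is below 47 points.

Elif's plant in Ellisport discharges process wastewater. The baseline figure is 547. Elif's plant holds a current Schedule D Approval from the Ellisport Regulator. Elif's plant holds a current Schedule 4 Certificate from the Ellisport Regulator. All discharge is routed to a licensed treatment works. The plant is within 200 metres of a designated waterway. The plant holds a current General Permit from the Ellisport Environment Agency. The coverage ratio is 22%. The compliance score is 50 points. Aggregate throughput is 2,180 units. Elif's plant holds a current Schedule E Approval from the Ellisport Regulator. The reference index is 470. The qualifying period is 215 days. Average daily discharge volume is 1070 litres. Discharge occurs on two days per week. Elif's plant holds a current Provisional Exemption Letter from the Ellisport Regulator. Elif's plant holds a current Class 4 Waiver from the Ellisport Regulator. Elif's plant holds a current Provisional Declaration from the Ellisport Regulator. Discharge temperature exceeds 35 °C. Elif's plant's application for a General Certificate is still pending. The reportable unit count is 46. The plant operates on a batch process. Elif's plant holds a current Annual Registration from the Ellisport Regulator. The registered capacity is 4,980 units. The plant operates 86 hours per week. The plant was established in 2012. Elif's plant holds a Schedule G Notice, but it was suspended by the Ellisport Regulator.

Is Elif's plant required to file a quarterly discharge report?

No — exception (a) applies; Elif's plant is not required to file a quarterly discharge report.

Exception (a) is satisfied on its face — discharge occurs on no more than two days per week; discharge is routed to a licensed treatment works; the qualifying period is 215 days, under the 230 days limit. Considering the limiting provisions: (f) applies (aggregate throughput is 2,180 units, below the 2,210 units limit), but is itself disapplied by (g): (g) applies — the baseline figure is 547, under the 636 limit. (h) would limit (g) — the coverage ratio is 22%, below the 24% limit — but (i) sets (h) aside: (i) operates against (h): a current Schedule E Approval is held. (j) would limit (i) — the plant is within 200 m of a designated waterway — but (k) sets (j) aside: (k) applies — a current Schedule D Approval is held. (l), which would lift (k), is inapplicable — no current Schedule G Notice is held. (a) remains available.
Exception (b) does not apply: the registered capacity is 4,980 units, not less than 4,970 units.
Exception (c) does not apply: the facility's operating hours per week are 86, not less than 76.
Exception (d): a current Provisional Declaration is held; a current Class 4 Waiver is held; the facility operates on a batch process — every condition holds. However, paragraphs (o)–(p) must be considered: (o) operates against (d): a current Annual Registration is held. (p), which would lift (o), does not operate here — the compliance score is 50 points, not below 47 points. So (d) is unavailable.
Exception (e) fails — average daily discharge volume is 1070 litres, not below 990 litres.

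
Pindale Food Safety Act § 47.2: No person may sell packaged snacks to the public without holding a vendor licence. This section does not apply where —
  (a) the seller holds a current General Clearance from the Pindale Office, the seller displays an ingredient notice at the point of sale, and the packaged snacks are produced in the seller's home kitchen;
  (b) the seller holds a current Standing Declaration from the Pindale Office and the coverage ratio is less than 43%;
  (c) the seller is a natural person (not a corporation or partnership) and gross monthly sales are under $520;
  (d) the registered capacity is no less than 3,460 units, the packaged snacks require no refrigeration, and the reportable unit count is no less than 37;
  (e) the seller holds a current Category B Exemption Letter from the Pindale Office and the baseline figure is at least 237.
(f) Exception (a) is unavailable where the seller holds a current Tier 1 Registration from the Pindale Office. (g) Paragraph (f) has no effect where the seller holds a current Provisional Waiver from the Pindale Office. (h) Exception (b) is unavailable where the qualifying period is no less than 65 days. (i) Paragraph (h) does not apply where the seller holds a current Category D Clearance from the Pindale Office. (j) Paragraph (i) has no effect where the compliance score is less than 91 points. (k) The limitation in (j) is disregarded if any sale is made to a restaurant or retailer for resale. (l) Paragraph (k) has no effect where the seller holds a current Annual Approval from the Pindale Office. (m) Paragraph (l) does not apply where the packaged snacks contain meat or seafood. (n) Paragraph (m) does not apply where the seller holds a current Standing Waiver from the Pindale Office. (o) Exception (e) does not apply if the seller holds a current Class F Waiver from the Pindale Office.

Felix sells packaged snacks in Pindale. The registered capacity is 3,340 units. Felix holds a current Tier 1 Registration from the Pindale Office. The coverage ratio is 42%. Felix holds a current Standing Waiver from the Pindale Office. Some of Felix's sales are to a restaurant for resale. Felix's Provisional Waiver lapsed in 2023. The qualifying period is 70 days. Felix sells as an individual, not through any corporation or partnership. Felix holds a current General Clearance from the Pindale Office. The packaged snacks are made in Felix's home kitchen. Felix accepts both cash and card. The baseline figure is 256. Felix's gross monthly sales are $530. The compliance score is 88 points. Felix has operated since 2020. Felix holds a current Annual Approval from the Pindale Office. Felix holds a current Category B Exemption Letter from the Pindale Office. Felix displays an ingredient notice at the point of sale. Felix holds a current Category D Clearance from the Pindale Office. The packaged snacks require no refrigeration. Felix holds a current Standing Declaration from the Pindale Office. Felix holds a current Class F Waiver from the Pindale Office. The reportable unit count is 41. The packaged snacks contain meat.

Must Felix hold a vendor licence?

Exception (a)'s conditions are all satisfied: a current General Clearance is held; an ingredient notice is displayed; the packaged snacks are home-kitchen produced. But: (f) is engaged — a current Tier 1 Registration is held. (g) does not operate here (there is no Provisional Waiver in force), so (f) stands. (a) is therefore removed.
Exception (b): a current Standing Declaration is held; the coverage ratio is 42%, less than the 43% limit — every condition holds. Turning to paragraphs (h)–(n): (h) operates against (b): the qualifying period is 70 days, meeting the 65 days threshold. (i) would limit (h) — a current Category D Clearance is held — but (j) sets (i) aside: (j) operates against (i): the compliance score is 88 points, less than the 91 points limit. (k) is triggered (some sales are to a restaurant for resale), but yields to (l): (l) operates against (k): a current Annual Approval is held. (m) is engaged (the packaged snacks contain meat), but is overridden by (n): (n) operates against (m): a current Standing Waiver is held. (b) is therefore removed.
Exception (c) fails — gross monthly sales are $530, not under $520.
Exception (d) fails — the registered capacity is 3,340 units, short of 3,460 units.
All of (e)'s requirements are met (a current Category B Exemption Letter is held; the baseline figure is 256, meeting the 237 threshold). But: (o) operates — a current Class F Waiver is held. So (e) is unavailable.
No exception applies. The general rule governs.

Yes — Felix must hold a vendor licence.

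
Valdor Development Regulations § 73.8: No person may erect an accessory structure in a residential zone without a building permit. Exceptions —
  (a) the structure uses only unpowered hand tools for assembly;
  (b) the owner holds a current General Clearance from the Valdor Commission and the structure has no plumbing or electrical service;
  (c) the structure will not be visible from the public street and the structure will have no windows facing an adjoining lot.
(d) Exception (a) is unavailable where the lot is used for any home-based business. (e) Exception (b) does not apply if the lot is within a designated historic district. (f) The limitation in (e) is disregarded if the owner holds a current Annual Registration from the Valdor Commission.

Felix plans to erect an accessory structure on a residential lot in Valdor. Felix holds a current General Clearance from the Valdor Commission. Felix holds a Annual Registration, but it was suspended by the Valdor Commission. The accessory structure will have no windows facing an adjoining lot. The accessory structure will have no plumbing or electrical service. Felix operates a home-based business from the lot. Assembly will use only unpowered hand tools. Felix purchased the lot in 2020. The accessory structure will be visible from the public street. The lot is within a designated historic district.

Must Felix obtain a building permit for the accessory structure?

Exception (a)'s conditions are all satisfied: assembly uses only hand tools. But: (d) is triggered — a home-based business operates on the lot. (a) is therefore removed.
All of (b)'s requirements are met (a current General Clearance is held; there is no plumbing or electrical service). But applying paragraphs (e)–(f): (e) is engaged — the lot is in a historic district. (f) is not engaged (there is no Annual Registration in force), so (e) stands. (b) is therefore removed.
Exception (c) does not apply: the structure will be visible from the street.
No exception is made out. Felix falls within the general rule.

Yes — Felix must obtain a building permit.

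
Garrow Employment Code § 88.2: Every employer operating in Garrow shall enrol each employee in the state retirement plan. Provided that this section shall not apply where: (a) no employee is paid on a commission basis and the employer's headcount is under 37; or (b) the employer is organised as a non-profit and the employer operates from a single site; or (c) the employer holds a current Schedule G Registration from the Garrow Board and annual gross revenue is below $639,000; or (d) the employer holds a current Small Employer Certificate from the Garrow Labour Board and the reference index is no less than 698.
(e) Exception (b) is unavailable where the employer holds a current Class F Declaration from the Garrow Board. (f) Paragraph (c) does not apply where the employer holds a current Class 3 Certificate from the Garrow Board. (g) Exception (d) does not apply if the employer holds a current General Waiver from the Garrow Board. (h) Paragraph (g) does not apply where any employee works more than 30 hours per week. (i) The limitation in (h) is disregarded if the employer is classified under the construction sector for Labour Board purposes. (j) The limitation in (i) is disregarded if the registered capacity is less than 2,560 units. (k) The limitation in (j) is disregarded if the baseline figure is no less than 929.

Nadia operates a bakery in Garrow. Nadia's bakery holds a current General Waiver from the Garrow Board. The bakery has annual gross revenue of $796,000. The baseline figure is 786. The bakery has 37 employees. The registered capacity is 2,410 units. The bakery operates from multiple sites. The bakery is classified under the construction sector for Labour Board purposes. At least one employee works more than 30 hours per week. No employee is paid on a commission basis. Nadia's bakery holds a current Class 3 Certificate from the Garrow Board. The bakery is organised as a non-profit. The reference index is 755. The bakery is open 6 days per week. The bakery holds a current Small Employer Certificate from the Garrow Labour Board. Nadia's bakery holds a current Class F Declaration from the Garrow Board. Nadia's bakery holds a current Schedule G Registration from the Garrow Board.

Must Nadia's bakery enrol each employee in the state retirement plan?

No — exception (d) applies; Nadia's bakery is not required to enrol each employee in the state retirement plan.

Exception (a) fails — the employer's headcount is 37, not under 37.
Exception (b) requires that the employer operates from a single site; but the employer operates from multiple sites, so (b) is unavailable.
Exception (c) does not apply: annual gross revenue is $796,000, not below $639,000.
Exception (d) is satisfied on its face — a current Small Employer Certificate is held; the reference index is 755, meeting the 698 threshold. Under paragraphs (g)–(k): (g) operates (a current General Waiver is held), but is displaced by (h): (h) is engaged — at least one employee exceeds 30 hours/week. (i) is engaged (the bakery is classified under the construction sector), but is itself disapplied by (j): (j) operates against (i): the registered capacity is 2,410 units, less than the 2,560 units limit. (k) is not triggered (the baseline figure is 786, short of 929), so (j) stands. Exception (d) stands.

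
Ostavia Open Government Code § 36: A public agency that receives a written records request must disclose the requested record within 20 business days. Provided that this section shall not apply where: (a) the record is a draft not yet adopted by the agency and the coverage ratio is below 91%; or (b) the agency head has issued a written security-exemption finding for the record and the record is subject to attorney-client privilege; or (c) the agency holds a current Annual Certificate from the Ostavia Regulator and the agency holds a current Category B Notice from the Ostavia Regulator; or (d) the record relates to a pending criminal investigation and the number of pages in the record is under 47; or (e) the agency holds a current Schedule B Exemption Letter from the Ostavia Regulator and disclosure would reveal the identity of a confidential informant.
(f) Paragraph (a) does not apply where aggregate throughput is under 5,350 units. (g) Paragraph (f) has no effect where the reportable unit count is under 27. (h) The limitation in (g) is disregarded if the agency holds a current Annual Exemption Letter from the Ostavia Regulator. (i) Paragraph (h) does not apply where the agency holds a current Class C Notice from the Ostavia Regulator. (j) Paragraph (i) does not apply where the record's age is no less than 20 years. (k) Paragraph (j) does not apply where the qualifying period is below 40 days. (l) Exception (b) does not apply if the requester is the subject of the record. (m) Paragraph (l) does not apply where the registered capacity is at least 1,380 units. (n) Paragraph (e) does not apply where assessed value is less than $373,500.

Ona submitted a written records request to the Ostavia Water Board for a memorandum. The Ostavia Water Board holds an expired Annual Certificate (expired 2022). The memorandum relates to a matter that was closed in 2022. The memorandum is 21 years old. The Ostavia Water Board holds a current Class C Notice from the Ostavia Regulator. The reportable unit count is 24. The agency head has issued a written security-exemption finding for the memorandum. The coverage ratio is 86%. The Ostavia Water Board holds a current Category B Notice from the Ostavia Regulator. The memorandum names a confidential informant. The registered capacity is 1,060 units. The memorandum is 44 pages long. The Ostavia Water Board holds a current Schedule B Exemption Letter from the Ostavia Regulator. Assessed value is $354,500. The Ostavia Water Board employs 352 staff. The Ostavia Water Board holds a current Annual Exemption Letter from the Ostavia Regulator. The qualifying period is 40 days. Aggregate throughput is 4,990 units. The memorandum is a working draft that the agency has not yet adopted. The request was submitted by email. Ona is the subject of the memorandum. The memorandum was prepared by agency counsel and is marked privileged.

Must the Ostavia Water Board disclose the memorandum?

Exception (a): the memorandum is an unadopted draft; the coverage ratio is 86%, below the 91% limit — every condition holds. However, paragraphs (f)–(k) must be considered: (f) is triggered — aggregate throughput is 4,990 units, under the 5,350 units limit. (g) would limit (f) — the reportable unit count is 24, under the 27 limit — but (h) sets (g) aside: (h) operates against (g): a current Annual Exemption Letter is held. (i) is engaged (a current Class C Notice is held), but is set aside by (j): (j) operates against (i): the record's age is 21 years, meeting the 20 years threshold. (k), which would lift (j), is inapplicable — the qualifying period is 40 days, not below 40 days. (a) is therefore removed.
Exception (b): a written security-exemption finding has been issued; the memorandum is privileged — every condition holds. But applying paragraphs (l)–(m): (l) is engaged — Ona is the subject of the memorandum. (m), which would lift (l), is inapplicable — the registered capacity is 1,060 units, short of 1,380 units. So (b) is unavailable.
Exception (c) fails — there is no Annual Certificate in force.
Exception (d) requires that the record relates to a pending criminal investigation; but the memorandum relates to a closed matter, so (d) is unavailable.
Exception (e): a current Schedule B Exemption Letter is held; the memorandum names a confidential informant — every condition holds. But applying paragraph (n): (n) operates against (e): assessed value is $354,500, less than the $373,500 limit. (e) is therefore removed.
None of the exceptions is available; § 36 applies in full.

Yes — the Ostavia Water Board must disclose the memorandum.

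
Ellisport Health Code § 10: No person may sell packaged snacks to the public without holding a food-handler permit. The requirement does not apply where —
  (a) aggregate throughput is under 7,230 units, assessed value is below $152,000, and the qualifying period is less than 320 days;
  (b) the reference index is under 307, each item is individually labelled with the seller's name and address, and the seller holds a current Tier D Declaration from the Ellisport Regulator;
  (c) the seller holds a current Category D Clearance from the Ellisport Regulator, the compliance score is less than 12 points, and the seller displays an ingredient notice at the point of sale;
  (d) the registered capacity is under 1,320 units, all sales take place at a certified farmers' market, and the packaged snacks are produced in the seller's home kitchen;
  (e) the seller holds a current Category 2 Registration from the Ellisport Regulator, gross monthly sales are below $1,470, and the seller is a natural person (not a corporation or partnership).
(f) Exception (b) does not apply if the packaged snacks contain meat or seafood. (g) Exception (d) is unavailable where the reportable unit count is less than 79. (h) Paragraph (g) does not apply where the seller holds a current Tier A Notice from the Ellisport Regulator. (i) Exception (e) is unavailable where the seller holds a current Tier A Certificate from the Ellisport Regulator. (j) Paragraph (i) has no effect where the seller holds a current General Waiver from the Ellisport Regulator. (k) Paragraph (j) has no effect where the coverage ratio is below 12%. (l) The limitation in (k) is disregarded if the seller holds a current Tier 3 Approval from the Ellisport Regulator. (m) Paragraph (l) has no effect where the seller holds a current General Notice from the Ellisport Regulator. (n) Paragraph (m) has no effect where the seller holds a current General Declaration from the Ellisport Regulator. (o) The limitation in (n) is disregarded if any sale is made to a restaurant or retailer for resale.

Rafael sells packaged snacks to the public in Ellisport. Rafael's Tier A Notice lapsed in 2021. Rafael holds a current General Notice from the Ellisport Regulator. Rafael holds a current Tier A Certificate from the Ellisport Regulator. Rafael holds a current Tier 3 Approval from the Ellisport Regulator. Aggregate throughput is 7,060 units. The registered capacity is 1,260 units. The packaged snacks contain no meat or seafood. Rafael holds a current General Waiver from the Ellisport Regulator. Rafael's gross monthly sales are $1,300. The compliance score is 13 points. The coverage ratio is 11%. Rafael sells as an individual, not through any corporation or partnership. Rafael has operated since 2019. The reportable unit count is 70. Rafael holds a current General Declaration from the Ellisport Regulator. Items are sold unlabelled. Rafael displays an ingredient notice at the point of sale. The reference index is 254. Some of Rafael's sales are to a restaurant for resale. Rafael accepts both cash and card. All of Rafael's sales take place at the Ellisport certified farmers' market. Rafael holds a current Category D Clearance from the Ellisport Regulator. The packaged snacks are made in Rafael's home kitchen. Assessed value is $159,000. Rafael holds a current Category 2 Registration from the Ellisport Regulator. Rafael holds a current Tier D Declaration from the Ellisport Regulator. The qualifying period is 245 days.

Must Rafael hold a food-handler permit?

Exception (a) does not apply: assessed value is $159,000, not below $152,000.
Exception (b) requires that each item is individually labelled with the seller's name and address; but items are sold unlabelled, so (b) is unavailable.
Exception (c) requires that the compliance score is less than 12 points; but the compliance score is 13 points, not less than 12 points, so (c) is unavailable.
Exception (d)'s conditions are all satisfied: the registered capacity is 1,260 units, under the 1,320 units limit; all sales are at a certified farmers' market; the packaged snacks are home-kitchen produced. Turning to paragraphs (g)–(h): (g) operates — the reportable unit count is 70, less than the 79 limit. (h) does not operate here (the Tier A Notice is not current), so (g) stands. Exception (d) does not apply.
All of (e)'s requirements are met (a current Category 2 Registration is held; gross monthly sales are $1,300, below the $1,470 limit; the seller is a natural person). But applying paragraphs (i)–(o): (i) operates — a current Tier A Certificate is held. (j) would limit (i) — a current General Waiver is held — but (k) sets (j) aside: (k) operates against (j): the coverage ratio is 11%, below the 12% limit. (l) applies (a current Tier 3 Approval is held), but is itself disapplied by (m): (m) is triggered — a current General Notice is held. (n) would limit (m) — a current General Declaration is held — but (o) sets (n) aside: (o) operates against (n): some sales are to a restaurant for resale. So (e) is unavailable.
No exception applies. The general rule governs.

Yes — Rafael must hold a food-handler permit.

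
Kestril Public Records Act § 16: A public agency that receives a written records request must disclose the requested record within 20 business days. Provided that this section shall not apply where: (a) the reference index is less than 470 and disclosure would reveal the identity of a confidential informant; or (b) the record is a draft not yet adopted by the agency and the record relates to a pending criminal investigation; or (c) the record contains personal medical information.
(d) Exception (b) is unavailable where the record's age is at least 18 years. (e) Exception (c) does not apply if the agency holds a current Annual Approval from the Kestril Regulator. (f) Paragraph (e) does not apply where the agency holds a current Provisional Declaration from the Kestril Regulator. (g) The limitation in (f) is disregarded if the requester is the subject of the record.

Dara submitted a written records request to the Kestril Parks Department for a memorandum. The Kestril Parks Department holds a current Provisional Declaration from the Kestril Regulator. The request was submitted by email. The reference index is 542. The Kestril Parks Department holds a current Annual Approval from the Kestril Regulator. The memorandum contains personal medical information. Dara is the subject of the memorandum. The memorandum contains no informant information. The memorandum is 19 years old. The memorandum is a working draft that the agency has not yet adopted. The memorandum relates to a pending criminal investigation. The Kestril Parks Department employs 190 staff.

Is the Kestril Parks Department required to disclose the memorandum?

Yes — the Kestril Parks Department must disclose the memorandum.

Exception (a) does not apply: the reference index is 542, not less than 470.
Exception (b) is satisfied on its face — the memorandum is an unadopted draft; the memorandum relates to a pending investigation. However, paragraph (d) must be considered: (d) is engaged — the record's age is 19 years, meeting the 18 years threshold. So (b) is unavailable.
Exception (c) is satisfied on its face — the memorandum contains personal medical information. But: (e) is engaged — a current Annual Approval is held. (f) would limit (e) — a current Provisional Declaration is held — but (g) sets (f) aside: (g) applies — Dara is the subject of the memorandum. Exception (c) does not apply.
Every exception is unavailable, so the rule governs.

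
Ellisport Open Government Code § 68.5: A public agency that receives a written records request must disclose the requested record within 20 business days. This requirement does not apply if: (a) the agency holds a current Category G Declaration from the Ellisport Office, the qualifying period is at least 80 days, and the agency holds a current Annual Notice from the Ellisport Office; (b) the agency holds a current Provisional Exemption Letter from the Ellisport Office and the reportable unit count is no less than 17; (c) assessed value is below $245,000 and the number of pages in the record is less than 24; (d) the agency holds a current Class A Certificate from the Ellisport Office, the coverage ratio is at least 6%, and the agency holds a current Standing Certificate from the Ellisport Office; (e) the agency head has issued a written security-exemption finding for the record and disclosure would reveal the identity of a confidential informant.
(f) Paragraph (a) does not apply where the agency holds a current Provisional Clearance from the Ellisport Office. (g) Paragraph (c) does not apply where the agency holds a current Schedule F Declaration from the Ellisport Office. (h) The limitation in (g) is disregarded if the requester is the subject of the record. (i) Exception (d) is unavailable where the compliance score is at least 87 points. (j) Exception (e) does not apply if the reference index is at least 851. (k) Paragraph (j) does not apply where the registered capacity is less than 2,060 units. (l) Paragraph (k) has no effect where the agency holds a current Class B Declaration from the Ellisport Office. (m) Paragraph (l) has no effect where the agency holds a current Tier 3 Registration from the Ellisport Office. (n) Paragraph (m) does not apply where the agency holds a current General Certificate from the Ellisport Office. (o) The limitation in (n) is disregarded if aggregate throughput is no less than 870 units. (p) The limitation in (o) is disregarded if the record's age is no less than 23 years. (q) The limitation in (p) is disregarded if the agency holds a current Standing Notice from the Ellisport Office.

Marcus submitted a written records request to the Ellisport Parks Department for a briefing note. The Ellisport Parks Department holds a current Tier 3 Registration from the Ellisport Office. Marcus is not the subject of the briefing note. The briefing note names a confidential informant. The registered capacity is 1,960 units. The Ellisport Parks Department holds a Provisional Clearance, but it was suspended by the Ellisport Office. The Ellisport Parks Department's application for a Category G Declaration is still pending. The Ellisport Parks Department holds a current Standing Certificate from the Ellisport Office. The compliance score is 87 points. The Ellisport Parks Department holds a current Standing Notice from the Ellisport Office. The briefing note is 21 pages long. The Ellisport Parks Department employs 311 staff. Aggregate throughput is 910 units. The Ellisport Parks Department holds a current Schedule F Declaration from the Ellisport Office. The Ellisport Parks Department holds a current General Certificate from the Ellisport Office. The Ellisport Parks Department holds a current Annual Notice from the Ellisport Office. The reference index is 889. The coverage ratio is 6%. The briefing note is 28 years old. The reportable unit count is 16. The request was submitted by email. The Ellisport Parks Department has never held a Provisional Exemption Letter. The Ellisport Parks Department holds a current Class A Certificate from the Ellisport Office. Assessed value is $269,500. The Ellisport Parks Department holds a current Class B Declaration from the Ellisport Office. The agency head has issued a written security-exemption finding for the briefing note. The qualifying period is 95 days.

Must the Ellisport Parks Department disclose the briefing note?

No — exception (e) applies; the Ellisport Parks Department is not required to disclose the briefing note.

Exception (a) requires that the agency holds a current Category G Declaration from the Ellisport Office; but there is no Category G Declaration in force, so (a) is unavailable.
Exception (b) does not apply: the Provisional Exemption Letter is not current.
Exception (c) fails — assessed value is $269,500, not below $245,000.
All of (d)'s requirements are met (a current Class A Certificate is held; the coverage ratio is 6%, meeting the 6% threshold; a current Standing Certificate is held). But applying paragraph (i): (i) is engaged — the compliance score is 87 points, meeting the 87 points threshold. (d) is therefore removed.
Exception (e): a written security-exemption finding has been issued; the briefing note names a confidential informant — every condition holds. Applying paragraphs (j)–(q): (j) is triggered (the reference index is 889, meeting the 851 threshold), but is overridden by (k): (k) operates against (j): the registered capacity is 1,960 units, less than the 2,060 units limit. (l) operates (a current Class B Declaration is held), but is itself disapplied by (m): (m) operates against (l): a current Tier 3 Registration is held. (n) would limit (m) — a current General Certificate is held — but (o) sets (n) aside: (o) is triggered — aggregate throughput is 910 units, meeting the 870 units threshold. (p) is engaged (the record's age is 28 years, meeting the 23 years threshold), but is set aside by (q): (q) is engaged — a current Standing Notice is held. Exception (e) stands.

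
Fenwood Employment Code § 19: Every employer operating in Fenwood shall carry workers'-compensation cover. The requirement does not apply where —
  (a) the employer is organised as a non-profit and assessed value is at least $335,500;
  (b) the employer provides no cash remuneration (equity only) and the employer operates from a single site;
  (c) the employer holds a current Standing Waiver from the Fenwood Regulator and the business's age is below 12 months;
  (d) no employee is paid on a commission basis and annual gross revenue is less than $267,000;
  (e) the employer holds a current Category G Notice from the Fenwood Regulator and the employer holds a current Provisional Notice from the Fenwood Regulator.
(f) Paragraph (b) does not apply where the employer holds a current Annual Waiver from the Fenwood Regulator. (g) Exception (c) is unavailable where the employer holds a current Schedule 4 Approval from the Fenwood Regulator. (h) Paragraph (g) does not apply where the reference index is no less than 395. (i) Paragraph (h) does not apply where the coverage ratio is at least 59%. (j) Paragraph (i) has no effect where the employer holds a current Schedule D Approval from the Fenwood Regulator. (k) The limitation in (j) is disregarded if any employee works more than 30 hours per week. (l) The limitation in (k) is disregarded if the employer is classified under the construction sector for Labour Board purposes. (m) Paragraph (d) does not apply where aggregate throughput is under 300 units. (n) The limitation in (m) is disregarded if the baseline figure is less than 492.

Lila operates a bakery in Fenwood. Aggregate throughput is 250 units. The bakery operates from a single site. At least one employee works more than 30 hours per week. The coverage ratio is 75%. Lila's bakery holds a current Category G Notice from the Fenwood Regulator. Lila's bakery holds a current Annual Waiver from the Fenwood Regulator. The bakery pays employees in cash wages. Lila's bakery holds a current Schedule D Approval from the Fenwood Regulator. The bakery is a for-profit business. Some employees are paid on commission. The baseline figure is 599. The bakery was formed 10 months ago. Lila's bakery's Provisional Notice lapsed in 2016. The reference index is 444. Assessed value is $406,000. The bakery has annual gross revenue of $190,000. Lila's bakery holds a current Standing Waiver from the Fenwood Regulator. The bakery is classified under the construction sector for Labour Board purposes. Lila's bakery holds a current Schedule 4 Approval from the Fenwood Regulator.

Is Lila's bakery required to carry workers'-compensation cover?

No — exception (c) applies; Lila's bakery is not required to carry workers'-compensation cover.

Exception (a) fails — the employer is for-profit.
Exception (b) requires that the employer provides no cash remuneration (equity only); but employees are paid cash wages, so (b) is unavailable.
Exception (c) is satisfied on its face — a current Standing Waiver is held; the business's age is 10 months, below the 12 months limit. As to paragraphs (g)–(l): (g) would limit (c) — a current Schedule 4 Approval is held — but (h) sets (g) aside: (h) operates against (g): the reference index is 444, meeting the 395 threshold. (i) would limit (h) — the coverage ratio is 75%, meeting the 59% threshold — but (j) sets (i) aside: (j) is triggered — a current Schedule D Approval is held. (k) would limit (j) — at least one employee exceeds 30 hours/week — but (l) sets (k) aside: (l) operates against (k): the bakery is classified under the construction sector. So (c) applies.
Exception (d) requires that no employee is paid on a commission basis; but some employees are paid on commission, so (d) is unavailable.
Exception (e) requires that the employer holds a current Provisional Notice from the Fenwood Regulator; but no current Provisional Notice is held, so (e) is unavailable.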